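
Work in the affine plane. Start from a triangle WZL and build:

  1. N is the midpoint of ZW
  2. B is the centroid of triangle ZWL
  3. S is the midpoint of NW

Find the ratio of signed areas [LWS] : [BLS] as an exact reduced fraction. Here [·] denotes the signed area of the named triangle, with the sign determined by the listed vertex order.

Work in coordinates with W = (0, 0), Z = (1, 0), L = (0, 1).
1. N is the midpoint of ZW ⇒ N = (1/2, 0)
2. B is the centroid of triangle ZWL ⇒ B = (1/3, 1/3)
3. S is the midpoint of NW ⇒ S = (1/4, 0)
2·[LWS] = 1/4, 2·[BLS] = 1/6
[LWS]:[BLS] = 1/4:1/6 = 3/2

[LWS]:[BLS] = 3/2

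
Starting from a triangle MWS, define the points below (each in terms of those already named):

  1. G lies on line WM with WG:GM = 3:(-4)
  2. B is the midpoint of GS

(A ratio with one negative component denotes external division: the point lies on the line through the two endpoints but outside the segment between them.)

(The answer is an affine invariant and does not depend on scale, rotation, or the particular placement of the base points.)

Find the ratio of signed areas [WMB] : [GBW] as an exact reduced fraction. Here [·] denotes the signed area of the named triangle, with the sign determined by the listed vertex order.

[WMB]:[GBW] = -1/3

Work in coordinates with M = (0, 0), W = (1, 0), S = (0, 1).
1. G lies on line WM with WG:GM = 3:(-4) ⇒ G = (4, 0)
2. B is the midpoint of GS ⇒ B = (2, 1/2)
2·[WMB] = -1/2, 2·[GBW] = 3/2
[WMB]:[GBW] = -1/2:3/2 = -1/3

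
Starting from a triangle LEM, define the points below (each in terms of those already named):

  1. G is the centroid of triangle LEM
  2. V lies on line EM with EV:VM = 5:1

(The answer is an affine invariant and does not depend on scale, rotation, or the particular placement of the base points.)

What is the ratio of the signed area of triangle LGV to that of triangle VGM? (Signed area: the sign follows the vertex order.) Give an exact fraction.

[LGV]:[VGM] = -4

Set L = (0, 0), E = (1, 0), M = (0, 1); any affine frame gives the same invariant.
1. G is the centroid of triangle LEM ⇒ G = (1/3, 1/3)
2. V lies on line EM with EV:VM = 5:1 ⇒ V = (1/6, 5/6)
2·[LGV] = 2/9, 2·[VGM] = -1/18
[LGV]:[VGM] = 2/9:-1/18 = -4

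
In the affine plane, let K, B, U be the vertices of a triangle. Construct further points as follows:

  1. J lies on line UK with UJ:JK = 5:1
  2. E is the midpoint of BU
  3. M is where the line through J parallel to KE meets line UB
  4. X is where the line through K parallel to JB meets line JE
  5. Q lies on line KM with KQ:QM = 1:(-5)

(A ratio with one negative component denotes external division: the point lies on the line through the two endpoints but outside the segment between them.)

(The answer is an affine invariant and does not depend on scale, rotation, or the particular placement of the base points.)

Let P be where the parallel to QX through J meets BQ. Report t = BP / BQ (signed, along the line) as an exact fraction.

t = 47/61

Set K = (0, 0), B = (1, 0), U = (0, 1); any affine frame gives the same invariant.
1. J lies on line UK with UJ:JK = 5:1 ⇒ J = (0, 1/6)
2. E is the midpoint of BU ⇒ E = (1/2, 1/2)
3. M is where the line through J parallel to KE meets line UB ⇒ M = (5/12, 7/12)
4. X is where the line through K parallel to JB meets line JE ⇒ X = (-1/5, 1/30)
5. Q lies on line KM with KQ:QM = 1:(-5) ⇒ Q = (-5/48, -7/48)
through J parallel to QX: direction (-23/240, 43/240); meets BQ at P = (437/2928, -329/2928)
P = B + t·(Q−B) with t = 47/61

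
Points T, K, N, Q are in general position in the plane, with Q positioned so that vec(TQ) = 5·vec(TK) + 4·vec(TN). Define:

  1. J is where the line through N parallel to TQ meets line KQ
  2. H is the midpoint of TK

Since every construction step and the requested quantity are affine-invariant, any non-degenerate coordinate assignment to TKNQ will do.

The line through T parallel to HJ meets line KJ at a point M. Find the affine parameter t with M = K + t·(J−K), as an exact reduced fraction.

t = 2

Work in coordinates with T = (0, 0), K = (1, 0), N = (0, 1), Q = (5, 4).
1. J is where the line through N parallel to TQ meets line KQ ⇒ J = (10, 9)
2. H is the midpoint of TK ⇒ H = (1/2, 0)
through T parallel to HJ: direction (19/2, 9); meets KJ at M = (19, 18)
M = K + t·(J−K) with t = 2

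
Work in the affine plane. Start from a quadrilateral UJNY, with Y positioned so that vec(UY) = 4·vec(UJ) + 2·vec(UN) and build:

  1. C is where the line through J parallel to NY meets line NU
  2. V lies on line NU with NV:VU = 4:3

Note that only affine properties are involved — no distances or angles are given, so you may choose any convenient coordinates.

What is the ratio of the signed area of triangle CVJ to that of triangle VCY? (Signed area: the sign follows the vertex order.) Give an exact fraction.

[CVJ]:[VCY] = -1/4

Set U = (0, 0), J = (1, 0), N = (0, 1), Y = (4, 2); any affine frame gives the same invariant.
1. C is where the line through J parallel to NY meets line NU ⇒ C = (0, -1/4)
2. V lies on line NU with NV:VU = 4:3 ⇒ V = (0, 3/7)
2·[CVJ] = -19/28, 2·[VCY] = 19/7
[CVJ]:[VCY] = -19/28:19/7 = -1/4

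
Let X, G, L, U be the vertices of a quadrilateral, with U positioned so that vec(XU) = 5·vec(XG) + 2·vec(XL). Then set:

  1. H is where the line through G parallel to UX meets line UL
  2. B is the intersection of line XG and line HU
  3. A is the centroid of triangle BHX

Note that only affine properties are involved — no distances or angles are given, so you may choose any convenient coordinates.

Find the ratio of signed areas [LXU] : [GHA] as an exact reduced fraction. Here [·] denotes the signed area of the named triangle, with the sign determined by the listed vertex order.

[LXU]:[GHA] = 25/28

Set X = (0, 0), G = (1, 0), L = (0, 1), U = (5, 2); any affine frame gives the same invariant.
1. H is where the line through G parallel to UX meets line UL ⇒ H = (7, 12/5)
2. B is the intersection of line XG and line HU ⇒ B = (-5, 0)
3. A is the centroid of triangle BHX ⇒ A = (2/3, 4/5)
2·[LXU] = 5, 2·[GHA] = 28/5
[LXU]:[GHA] = 5:28/5 = 25/28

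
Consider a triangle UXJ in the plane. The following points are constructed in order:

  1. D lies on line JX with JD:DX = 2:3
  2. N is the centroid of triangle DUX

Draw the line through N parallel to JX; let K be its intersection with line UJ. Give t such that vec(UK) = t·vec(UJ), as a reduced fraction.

Assign U = (0, 0), X = (1, 0), J = (0, 1) — the answer is frame-independent, so this choice is without loss of generality.
1. D lies on line JX with JD:DX = 2:3 ⇒ D = (2/5, 3/5)
2. N is the centroid of triangle DUX ⇒ N = (7/15, 1/5)
through N parallel to JX: direction (1, -1); meets UJ at K = (0, 2/3)
K = U + t·(J−U) with t = 2/3

t = 2/3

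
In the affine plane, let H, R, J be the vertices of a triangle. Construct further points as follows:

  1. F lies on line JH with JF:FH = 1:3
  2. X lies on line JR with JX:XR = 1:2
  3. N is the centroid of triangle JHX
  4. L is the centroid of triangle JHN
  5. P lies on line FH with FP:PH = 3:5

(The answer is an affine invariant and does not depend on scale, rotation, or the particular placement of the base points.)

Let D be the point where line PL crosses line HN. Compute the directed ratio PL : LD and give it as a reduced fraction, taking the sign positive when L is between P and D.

Choose coordinates H = (0, 0), R = (1, 0), J = (0, 1).
1. F lies on line JH with JF:FH = 1:3 ⇒ F = (0, 3/4)
2. X lies on line JR with JX:XR = 1:2 ⇒ X = (1/3, 2/3)
3. N is the centroid of triangle JHX ⇒ N = (1/9, 5/9)
4. L is the centroid of triangle JHN ⇒ L = (1/27, 14/27)
5. P lies on line FH with FP:PH = 3:5 ⇒ P = (0, 15/32)
line PL meets HN at D = (5/39, 25/39)
L = P + t·(D−P) with t = 13/45, so PL:LD = 13/45:32/45

PL:LD = 13/32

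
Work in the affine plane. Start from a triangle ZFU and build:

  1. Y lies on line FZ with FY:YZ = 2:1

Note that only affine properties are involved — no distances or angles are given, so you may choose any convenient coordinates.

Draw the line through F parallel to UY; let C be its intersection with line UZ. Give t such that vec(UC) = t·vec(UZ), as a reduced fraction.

Set Z = (0, 0), F = (1, 0), U = (0, 1); any affine frame gives the same invariant.
1. Y lies on line FZ with FY:YZ = 2:1 ⇒ Y = (1/3, 0)
through F parallel to UY: direction (1/3, -1); meets UZ at C = (0, 3)
C = U + t·(Z−U) with t = -2

t = -2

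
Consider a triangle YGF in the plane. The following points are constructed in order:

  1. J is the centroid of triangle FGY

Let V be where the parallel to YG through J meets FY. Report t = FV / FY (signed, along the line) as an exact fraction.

Set Y = (0, 0), G = (1, 0), F = (0, 1); any affine frame gives the same invariant.
1. J is the centroid of triangle FGY ⇒ J = (1/3, 1/3)
through J parallel to YG: direction (1, 0); meets FY at V = (0, 1/3)
V = F + t·(Y−F) with t = 2/3

t = 2/3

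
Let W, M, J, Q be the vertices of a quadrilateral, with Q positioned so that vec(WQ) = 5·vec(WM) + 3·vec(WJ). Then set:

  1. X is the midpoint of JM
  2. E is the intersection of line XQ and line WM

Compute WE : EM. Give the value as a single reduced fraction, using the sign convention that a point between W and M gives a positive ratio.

WE:EM = -2/7

Work in coordinates with W = (0, 0), M = (1, 0), J = (0, 1), Q = (5, 3).
1. X is the midpoint of JM ⇒ X = (1/2, 1/2)
2. E is the intersection of line XQ and line WM ⇒ E = (-2/5, 0)
E = W + t·(M−W) with t = -2/5, so WE:EM = t:(1−t) = -2/5:7/5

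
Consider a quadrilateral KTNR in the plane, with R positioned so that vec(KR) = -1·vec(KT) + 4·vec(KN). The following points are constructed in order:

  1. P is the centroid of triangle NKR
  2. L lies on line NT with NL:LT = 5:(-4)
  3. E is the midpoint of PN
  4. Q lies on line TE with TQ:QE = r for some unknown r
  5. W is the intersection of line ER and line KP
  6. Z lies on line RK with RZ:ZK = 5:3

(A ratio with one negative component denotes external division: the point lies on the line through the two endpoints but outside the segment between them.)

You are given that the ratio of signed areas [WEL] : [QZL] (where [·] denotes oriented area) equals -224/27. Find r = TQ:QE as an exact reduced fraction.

Set K = (0, 0), T = (1, 0), N = (0, 1), R = (-1, 4); any affine frame gives the same invariant.
1. P is the centroid of triangle NKR ⇒ P = (-1/3, 5/3)
2. L lies on line NT with NL:LT = 5:(-4) ⇒ L = (5, -4)
3. E is the midpoint of PN ⇒ E = (-1/6, 4/3)
4. With TQ:QE = r, write λ = r/(r+1) so Q = T + λ·(E−T); Q is affine-linear in λ
5. W is the intersection of line ER and line KP ⇒ W = (-4/9, 20/9)
6. Z lies on line RK with RZ:ZK = 5:3 ⇒ Z = (-3/8, 3/2)
Every point depending on Q is an affine combination of Q and λ-independent points, so each such coordinate is linear in λ; the λ² term in each signed area is a multiple of (E−T)×(E−T) = 0, so 2·[WEL] and 2·[QZL] are each linear in λ. Evaluating at λ=0 and λ=1:
  2·[WEL] = 28/9,   2·[QZL] = 3/4·λ − 1/2
So [WEL]:[QZL] = (28/9) / (3/4·λ − 1/2). Setting this equal to -224/27:
  28/9 = -224/27·(3/4·λ − 1/2)  ⇒  λ = 1/6
Then r = λ/(1−λ) = (1/6)/(5/6) = 1/5. Check: with r = 1/5, Q = (29/36, 2/9) and [WEL]:[QZL] = -224/27 as required.

r = 1/5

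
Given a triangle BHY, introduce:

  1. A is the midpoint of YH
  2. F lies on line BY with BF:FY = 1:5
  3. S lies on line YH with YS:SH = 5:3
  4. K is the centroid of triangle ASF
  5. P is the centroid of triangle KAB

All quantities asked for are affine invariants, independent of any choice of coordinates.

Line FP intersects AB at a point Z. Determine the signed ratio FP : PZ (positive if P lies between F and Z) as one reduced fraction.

Set B = (0, 0), H = (1, 0), Y = (0, 1); any affine frame gives the same invariant.
1. A is the midpoint of YH ⇒ A = (1/2, 1/2)
2. F lies on line BY with BF:FY = 1:5 ⇒ F = (0, 1/6)
3. S lies on line YH with YS:SH = 5:3 ⇒ S = (5/8, 3/8)
4. K is the centroid of triangle ASF ⇒ K = (3/8, 25/72)
5. P is the centroid of triangle KAB ⇒ P = (7/24, 61/216)
line FP meets AB at Z = (21/76, 21/76)
P = F + t·(Z−F) with t = 19/18, so FP:PZ = 19/18:-1/18

FP:PZ = -19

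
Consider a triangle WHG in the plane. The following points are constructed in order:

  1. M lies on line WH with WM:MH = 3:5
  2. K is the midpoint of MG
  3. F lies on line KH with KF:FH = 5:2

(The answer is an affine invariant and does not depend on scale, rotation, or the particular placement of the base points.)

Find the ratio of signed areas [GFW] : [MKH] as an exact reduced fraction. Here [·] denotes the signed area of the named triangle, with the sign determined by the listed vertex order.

Assign W = (0, 0), H = (1, 0), G = (0, 1) — the answer is frame-independent, so this choice is without loss of generality.
1. M lies on line WH with WM:MH = 3:5 ⇒ M = (3/8, 0)
2. K is the midpoint of MG ⇒ K = (3/16, 1/2)
3. F lies on line KH with KF:FH = 5:2 ⇒ F = (43/56, 1/7)
2·[GFW] = -43/56, 2·[MKH] = -5/16
[GFW]:[MKH] = -43/56:-5/16 = 86/35

[GFW]:[MKH] = 86/35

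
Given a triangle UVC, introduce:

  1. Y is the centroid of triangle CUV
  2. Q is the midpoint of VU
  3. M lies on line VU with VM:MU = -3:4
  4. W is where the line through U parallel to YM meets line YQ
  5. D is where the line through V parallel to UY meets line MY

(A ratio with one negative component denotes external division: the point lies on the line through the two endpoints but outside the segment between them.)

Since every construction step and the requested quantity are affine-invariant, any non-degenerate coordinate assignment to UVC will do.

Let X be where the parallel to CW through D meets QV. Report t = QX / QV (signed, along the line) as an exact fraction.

t = 7/4

Work in coordinates with U = (0, 0), V = (1, 0), C = (0, 1).
1. Y is the centroid of triangle CUV ⇒ Y = (1/3, 1/3)
2. Q is the midpoint of VU ⇒ Q = (1/2, 0)
3. M lies on line VU with VM:MU = -3:4 ⇒ M = (4, 0)
4. W is where the line through U parallel to YM meets line YQ ⇒ W = (11/21, -1/21)
5. D is where the line through V parallel to UY meets line MY ⇒ D = (5/4, 1/4)
through D parallel to CW: direction (11/21, -22/21); meets QV at X = (11/8, 0)
X = Q + t·(V−Q) with t = 7/4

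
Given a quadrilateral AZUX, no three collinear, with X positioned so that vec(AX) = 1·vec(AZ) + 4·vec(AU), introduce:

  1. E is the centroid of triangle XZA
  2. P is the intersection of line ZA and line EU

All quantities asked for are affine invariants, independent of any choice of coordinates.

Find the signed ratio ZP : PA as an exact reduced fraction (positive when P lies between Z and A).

ZP:PA = -3/2

Choose coordinates A = (0, 0), Z = (1, 0), U = (0, 1), X = (1, 4).
1. E is the centroid of triangle XZA ⇒ E = (2/3, 4/3)
2. P is the intersection of line ZA and line EU ⇒ P = (-2, 0)
P = Z + t·(A−Z) with t = 3, so ZP:PA = t:(1−t) = 3:-2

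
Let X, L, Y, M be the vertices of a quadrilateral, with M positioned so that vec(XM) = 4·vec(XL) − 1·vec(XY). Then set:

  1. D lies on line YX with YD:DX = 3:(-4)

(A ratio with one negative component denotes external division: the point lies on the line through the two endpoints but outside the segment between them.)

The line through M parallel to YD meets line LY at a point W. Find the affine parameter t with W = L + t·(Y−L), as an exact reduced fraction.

t = -3

Work in coordinates with X = (0, 0), L = (1, 0), Y = (0, 1), M = (4, -1).
1. D lies on line YX with YD:DX = 3:(-4) ⇒ D = (0, 4)
through M parallel to YD: direction (0, 3); meets LY at W = (4, -3)
W = L + t·(Y−L) with t = -3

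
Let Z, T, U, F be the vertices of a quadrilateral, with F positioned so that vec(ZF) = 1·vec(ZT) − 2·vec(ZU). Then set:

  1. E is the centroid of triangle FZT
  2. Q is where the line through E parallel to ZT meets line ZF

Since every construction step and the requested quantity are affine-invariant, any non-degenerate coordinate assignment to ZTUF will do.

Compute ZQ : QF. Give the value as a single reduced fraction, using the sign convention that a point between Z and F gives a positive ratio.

Set Z = (0, 0), T = (1, 0), U = (0, 1), F = (1, -2); any affine frame gives the same invariant.
1. E is the centroid of triangle FZT ⇒ E = (2/3, -2/3)
2. Q is where the line through E parallel to ZT meets line ZF ⇒ Q = (1/3, -2/3)
Q = Z + t·(F−Z) with t = 1/3, so ZQ:QF = t:(1−t) = 1/3:2/3

ZQ:QF = 1/2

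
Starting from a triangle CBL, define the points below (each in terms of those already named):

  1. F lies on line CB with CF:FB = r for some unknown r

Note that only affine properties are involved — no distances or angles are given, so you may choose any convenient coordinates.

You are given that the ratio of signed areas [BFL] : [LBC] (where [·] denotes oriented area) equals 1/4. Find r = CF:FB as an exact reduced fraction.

r = 3

Work in coordinates with C = (0, 0), B = (1, 0), L = (0, 1).
1. With CF:FB = r, write λ = r/(r+1) so F = C + λ·(B−C); F is affine-linear in λ
Every point depending on F is an affine combination of F and λ-independent points, so each such coordinate is linear in λ; the λ² term in each signed area is a multiple of (B−C)×(B−C) = 0, so 2·[BFL] and 2·[LBC] are each linear in λ. Evaluating at λ=0 and λ=1:
  2·[BFL] = λ − 1,   2·[LBC] = -1
So [BFL]:[LBC] = (λ − 1) / (-1). Setting this equal to 1/4:
  λ − 1 = 1/4·(-1)  ⇒  λ = 3/4
Then r = λ/(1−λ) = (3/4)/(1/4) = 3. Check: with r = 3, F = (3/4, 0) and [BFL]:[LBC] = 1/4 as required.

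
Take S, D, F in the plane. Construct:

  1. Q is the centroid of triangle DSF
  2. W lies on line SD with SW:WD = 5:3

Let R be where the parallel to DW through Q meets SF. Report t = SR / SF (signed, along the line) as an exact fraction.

Set S = (0, 0), D = (1, 0), F = (0, 1); any affine frame gives the same invariant.
1. Q is the centroid of triangle DSF ⇒ Q = (1/3, 1/3)
2. W lies on line SD with SW:WD = 5:3 ⇒ W = (5/8, 0)
through Q parallel to DW: direction (-3/8, 0); meets SF at R = (0, 1/3)
R = S + t·(F−S) with t = 1/3

t = 1/3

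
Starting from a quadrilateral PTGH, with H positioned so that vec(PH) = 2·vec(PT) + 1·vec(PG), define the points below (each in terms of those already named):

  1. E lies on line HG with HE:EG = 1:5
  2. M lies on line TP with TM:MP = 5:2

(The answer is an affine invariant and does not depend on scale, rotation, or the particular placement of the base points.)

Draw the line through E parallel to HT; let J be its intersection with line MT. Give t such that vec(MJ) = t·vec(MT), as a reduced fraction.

t = 8/15

Work in coordinates with P = (0, 0), T = (1, 0), G = (0, 1), H = (2, 1).
1. E lies on line HG with HE:EG = 1:5 ⇒ E = (5/3, 1)
2. M lies on line TP with TM:MP = 5:2 ⇒ M = (2/7, 0)
through E parallel to HT: direction (-1, -1); meets MT at J = (2/3, 0)
J = M + t·(T−M) with t = 8/15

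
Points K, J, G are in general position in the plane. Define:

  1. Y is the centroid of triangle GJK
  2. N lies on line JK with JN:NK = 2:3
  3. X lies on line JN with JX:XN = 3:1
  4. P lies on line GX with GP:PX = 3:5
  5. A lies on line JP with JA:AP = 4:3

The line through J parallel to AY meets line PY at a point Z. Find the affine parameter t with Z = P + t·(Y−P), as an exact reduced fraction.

Set K = (0, 0), J = (1, 0), G = (0, 1); any affine frame gives the same invariant.
1. Y is the centroid of triangle GJK ⇒ Y = (1/3, 1/3)
2. N lies on line JK with JN:NK = 2:3 ⇒ N = (3/5, 0)
3. X lies on line JN with JX:XN = 3:1 ⇒ X = (7/10, 0)
4. P lies on line GX with GP:PX = 3:5 ⇒ P = (21/80, 5/8)
5. A lies on line JP with JA:AP = 4:3 ⇒ A = (81/140, 5/14)
through J parallel to AY: direction (-103/420, -1/42); meets PY at Z = (77/180, -1/18)
Z = P + t·(Y−P) with t = 7/3

t = 7/3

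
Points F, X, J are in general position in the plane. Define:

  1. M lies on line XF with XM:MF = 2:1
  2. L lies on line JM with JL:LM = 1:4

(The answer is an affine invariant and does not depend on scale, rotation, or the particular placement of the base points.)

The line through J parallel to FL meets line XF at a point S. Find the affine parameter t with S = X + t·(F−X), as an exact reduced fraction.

t = 13/12

Set F = (0, 0), X = (1, 0), J = (0, 1); any affine frame gives the same invariant.
1. M lies on line XF with XM:MF = 2:1 ⇒ M = (1/3, 0)
2. L lies on line JM with JL:LM = 1:4 ⇒ L = (1/15, 4/5)
through J parallel to FL: direction (1/15, 4/5); meets XF at S = (-1/12, 0)
S = X + t·(F−X) with t = 13/12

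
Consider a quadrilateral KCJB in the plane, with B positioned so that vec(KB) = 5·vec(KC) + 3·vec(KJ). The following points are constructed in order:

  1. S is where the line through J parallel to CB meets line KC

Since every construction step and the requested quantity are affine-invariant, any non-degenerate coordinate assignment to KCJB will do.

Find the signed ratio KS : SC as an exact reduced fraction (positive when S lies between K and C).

Work in coordinates with K = (0, 0), C = (1, 0), J = (0, 1), B = (5, 3).
1. S is where the line through J parallel to CB meets line KC ⇒ S = (-4/3, 0)
S = K + t·(C−K) with t = -4/3, so KS:SC = t:(1−t) = -4/3:7/3

KS:SC = -4/7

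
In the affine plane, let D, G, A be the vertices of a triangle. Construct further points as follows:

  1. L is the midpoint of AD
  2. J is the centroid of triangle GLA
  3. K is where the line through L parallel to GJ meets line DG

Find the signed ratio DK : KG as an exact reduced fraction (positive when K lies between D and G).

DK:KG = 2

Assign D = (0, 0), G = (1, 0), A = (0, 1) — the answer is frame-independent, so this choice is without loss of generality.
1. L is the midpoint of AD ⇒ L = (0, 1/2)
2. J is the centroid of triangle GLA ⇒ J = (1/3, 1/2)
3. K is where the line through L parallel to GJ meets line DG ⇒ K = (2/3, 0)
K = D + t·(G−D) with t = 2/3, so DK:KG = t:(1−t) = 2/3:1/3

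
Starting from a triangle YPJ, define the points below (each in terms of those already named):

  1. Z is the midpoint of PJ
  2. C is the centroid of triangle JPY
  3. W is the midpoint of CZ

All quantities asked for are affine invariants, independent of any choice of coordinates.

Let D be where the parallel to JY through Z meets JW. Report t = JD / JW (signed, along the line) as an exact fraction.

Work in coordinates with Y = (0, 0), P = (1, 0), J = (0, 1).
1. Z is the midpoint of PJ ⇒ Z = (1/2, 1/2)
2. C is the centroid of triangle JPY ⇒ C = (1/3, 1/3)
3. W is the midpoint of CZ ⇒ W = (5/12, 5/12)
through Z parallel to JY: direction (0, -1); meets JW at D = (1/2, 3/10)
D = J + t·(W−J) with t = 6/5

t = 6/5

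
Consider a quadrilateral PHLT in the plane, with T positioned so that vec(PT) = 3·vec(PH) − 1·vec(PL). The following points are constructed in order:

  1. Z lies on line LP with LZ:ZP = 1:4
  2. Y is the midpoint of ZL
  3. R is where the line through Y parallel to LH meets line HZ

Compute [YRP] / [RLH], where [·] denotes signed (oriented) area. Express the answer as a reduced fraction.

Work in coordinates with P = (0, 0), H = (1, 0), L = (0, 1), T = (3, -1).
1. Z lies on line LP with LZ:ZP = 1:4 ⇒ Z = (0, 4/5)
2. Y is the midpoint of ZL ⇒ Y = (0, 9/10)
3. R is where the line through Y parallel to LH meets line HZ ⇒ R = (1/2, 2/5)
2·[YRP] = -9/20, 2·[RLH] = -1/10
[YRP]:[RLH] = -9/20:-1/10 = 9/2

[YRP]:[RLH] = 9/2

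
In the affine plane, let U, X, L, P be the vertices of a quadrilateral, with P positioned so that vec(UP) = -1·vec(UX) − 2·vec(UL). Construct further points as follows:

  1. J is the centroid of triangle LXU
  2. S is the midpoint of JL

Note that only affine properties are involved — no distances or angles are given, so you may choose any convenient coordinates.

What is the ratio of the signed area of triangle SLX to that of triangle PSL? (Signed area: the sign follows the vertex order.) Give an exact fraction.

[SLX]:[PSL] = -1/5

Work in coordinates with U = (0, 0), X = (1, 0), L = (0, 1), P = (-1, -2).
1. J is the centroid of triangle LXU ⇒ J = (1/3, 1/3)
2. S is the midpoint of JL ⇒ S = (1/6, 2/3)
2·[SLX] = -1/6, 2·[PSL] = 5/6
[SLX]:[PSL] = -1/6:5/6 = -1/5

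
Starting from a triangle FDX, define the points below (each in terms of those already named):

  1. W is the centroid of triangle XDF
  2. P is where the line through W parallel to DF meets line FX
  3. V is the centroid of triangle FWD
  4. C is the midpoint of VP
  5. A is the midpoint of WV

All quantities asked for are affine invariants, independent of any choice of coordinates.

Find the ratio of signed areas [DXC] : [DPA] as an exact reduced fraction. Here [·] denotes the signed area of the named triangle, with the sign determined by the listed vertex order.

[DXC]:[DPA] = -30

Choose coordinates F = (0, 0), D = (1, 0), X = (0, 1).
1. W is the centroid of triangle XDF ⇒ W = (1/3, 1/3)
2. P is where the line through W parallel to DF meets line FX ⇒ P = (0, 1/3)
3. V is the centroid of triangle FWD ⇒ V = (4/9, 1/9)
4. C is the midpoint of VP ⇒ C = (2/9, 2/9)
5. A is the midpoint of WV ⇒ A = (7/18, 2/9)
2·[DXC] = 5/9, 2·[DPA] = -1/54
[DXC]:[DPA] = 5/9:-1/54 = -30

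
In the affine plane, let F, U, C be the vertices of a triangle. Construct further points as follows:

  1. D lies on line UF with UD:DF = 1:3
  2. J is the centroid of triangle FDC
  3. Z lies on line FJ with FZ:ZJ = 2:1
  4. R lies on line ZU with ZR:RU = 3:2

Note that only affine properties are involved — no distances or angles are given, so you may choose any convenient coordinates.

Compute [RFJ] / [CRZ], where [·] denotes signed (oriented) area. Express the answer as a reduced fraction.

[RFJ]:[CRZ] = 6/11

Choose coordinates F = (0, 0), U = (1, 0), C = (0, 1).
1. D lies on line UF with UD:DF = 1:3 ⇒ D = (3/4, 0)
2. J is the centroid of triangle FDC ⇒ J = (1/4, 1/3)
3. Z lies on line FJ with FZ:ZJ = 2:1 ⇒ Z = (1/6, 2/9)
4. R lies on line ZU with ZR:RU = 3:2 ⇒ R = (2/3, 4/45)
2·[RFJ] = -1/5, 2·[CRZ] = -11/30
[RFJ]:[CRZ] = -1/5:-11/30 = 6/11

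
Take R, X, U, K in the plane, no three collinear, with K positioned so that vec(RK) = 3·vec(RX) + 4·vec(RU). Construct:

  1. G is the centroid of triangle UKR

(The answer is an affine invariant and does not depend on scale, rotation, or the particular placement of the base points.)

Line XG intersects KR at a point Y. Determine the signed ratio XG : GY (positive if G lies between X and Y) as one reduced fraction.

Choose coordinates R = (0, 0), X = (1, 0), U = (0, 1), K = (3, 4).
1. G is the centroid of triangle UKR ⇒ G = (1, 5/3)
line XG meets KR at Y = (1, 4/3)
G = X + t·(Y−X) with t = 5/4, so XG:GY = 5/4:-1/4

XG:GY = -5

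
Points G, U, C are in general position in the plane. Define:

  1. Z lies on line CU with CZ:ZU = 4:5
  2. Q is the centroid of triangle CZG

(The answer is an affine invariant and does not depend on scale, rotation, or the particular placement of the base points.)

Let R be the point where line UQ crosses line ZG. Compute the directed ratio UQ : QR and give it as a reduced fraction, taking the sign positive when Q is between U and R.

UQ:QR = -19/4

Assign G = (0, 0), U = (1, 0), C = (0, 1) — the answer is frame-independent, so this choice is without loss of generality.
1. Z lies on line CU with CZ:ZU = 4:5 ⇒ Z = (4/9, 5/9)
2. Q is the centroid of triangle CZG ⇒ Q = (4/27, 14/27)
line UQ meets ZG at R = (56/171, 70/171)
Q = U + t·(R−U) with t = 19/15, so UQ:QR = 19/15:-4/15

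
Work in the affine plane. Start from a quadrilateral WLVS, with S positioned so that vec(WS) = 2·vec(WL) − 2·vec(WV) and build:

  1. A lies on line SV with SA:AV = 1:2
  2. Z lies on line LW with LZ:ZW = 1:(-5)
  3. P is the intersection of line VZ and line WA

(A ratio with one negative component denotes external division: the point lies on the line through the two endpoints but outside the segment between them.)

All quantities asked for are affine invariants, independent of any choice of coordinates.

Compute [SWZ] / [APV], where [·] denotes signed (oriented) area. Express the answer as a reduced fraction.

[SWZ]:[APV] = -15/112

Set W = (0, 0), L = (1, 0), V = (0, 1), S = (2, -2); any affine frame gives the same invariant.
1. A lies on line SV with SA:AV = 1:2 ⇒ A = (4/3, -1)
2. Z lies on line LW with LZ:ZW = 1:(-5) ⇒ Z = (5/4, 0)
3. P is the intersection of line VZ and line WA ⇒ P = (20, -15)
2·[SWZ] = -5/2, 2·[APV] = 56/3
[SWZ]:[APV] = -5/2:56/3 = -15/112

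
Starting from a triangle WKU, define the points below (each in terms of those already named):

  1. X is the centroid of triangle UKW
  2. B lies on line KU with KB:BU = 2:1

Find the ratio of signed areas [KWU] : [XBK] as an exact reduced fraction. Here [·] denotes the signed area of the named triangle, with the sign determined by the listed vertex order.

Choose coordinates W = (0, 0), K = (1, 0), U = (0, 1).
1. X is the centroid of triangle UKW ⇒ X = (1/3, 1/3)
2. B lies on line KU with KB:BU = 2:1 ⇒ B = (1/3, 2/3)
2·[KWU] = -1, 2·[XBK] = -2/9
[KWU]:[XBK] = -1:-2/9 = 9/2

[KWU]:[XBK] = 9/2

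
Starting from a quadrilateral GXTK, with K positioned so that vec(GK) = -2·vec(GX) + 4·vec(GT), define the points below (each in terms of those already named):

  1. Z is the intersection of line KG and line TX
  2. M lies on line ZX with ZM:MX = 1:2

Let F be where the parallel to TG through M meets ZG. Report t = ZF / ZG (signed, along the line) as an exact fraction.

Assign G = (0, 0), X = (1, 0), T = (0, 1), K = (-2, 4) — the answer is frame-independent, so this choice is without loss of generality.
1. Z is the intersection of line KG and line TX ⇒ Z = (-1, 2)
2. M lies on line ZX with ZM:MX = 1:2 ⇒ M = (-1/3, 4/3)
through M parallel to TG: direction (0, -1); meets ZG at F = (-1/3, 2/3)
F = Z + t·(G−Z) with t = 2/3

t = 2/3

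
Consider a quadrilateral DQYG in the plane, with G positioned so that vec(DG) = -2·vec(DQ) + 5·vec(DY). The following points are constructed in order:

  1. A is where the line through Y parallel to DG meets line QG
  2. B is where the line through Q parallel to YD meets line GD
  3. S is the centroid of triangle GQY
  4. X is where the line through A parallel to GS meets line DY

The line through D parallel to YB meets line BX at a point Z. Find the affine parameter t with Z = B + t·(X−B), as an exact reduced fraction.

t = -25/14

Assign D = (0, 0), Q = (1, 0), Y = (0, 1), G = (-2, 5) — the answer is frame-independent, so this choice is without loss of generality.
1. A is where the line through Y parallel to DG meets line QG ⇒ A = (-4/5, 3)
2. B is where the line through Q parallel to YD meets line GD ⇒ B = (1, -5/2)
3. S is the centroid of triangle GQY ⇒ S = (-1/3, 2)
4. X is where the line through A parallel to GS meets line DY ⇒ X = (0, 39/25)
through D parallel to YB: direction (1, -7/2); meets BX at Z = (39/14, -39/4)
Z = B + t·(X−B) with t = -25/14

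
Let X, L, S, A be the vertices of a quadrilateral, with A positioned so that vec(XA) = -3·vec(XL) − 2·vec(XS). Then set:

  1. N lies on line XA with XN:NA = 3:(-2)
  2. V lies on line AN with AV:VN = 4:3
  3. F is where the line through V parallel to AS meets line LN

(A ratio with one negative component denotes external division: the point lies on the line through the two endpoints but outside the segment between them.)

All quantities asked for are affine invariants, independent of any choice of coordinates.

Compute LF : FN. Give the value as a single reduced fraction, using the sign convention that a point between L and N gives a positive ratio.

Choose coordinates X = (0, 0), L = (1, 0), S = (0, 1), A = (-3, -2).
1. N lies on line XA with XN:NA = 3:(-2) ⇒ N = (-9, -6)
2. V lies on line AN with AV:VN = 4:3 ⇒ V = (-45/7, -30/7)
3. F is where the line through V parallel to AS meets line LN ⇒ F = (-48/7, -33/7)
F = L + t·(N−L) with t = 11/14, so LF:FN = t:(1−t) = 11/14:3/14

LF:FN = 11/3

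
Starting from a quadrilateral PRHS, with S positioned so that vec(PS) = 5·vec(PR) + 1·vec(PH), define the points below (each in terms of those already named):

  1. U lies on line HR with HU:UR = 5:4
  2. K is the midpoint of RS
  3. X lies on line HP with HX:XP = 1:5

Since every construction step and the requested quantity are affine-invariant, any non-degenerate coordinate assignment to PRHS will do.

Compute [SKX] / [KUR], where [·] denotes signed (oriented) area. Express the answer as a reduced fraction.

Assign P = (0, 0), R = (1, 0), H = (0, 1), S = (5, 1) — the answer is frame-independent, so this choice is without loss of generality.
1. U lies on line HR with HU:UR = 5:4 ⇒ U = (5/9, 4/9)
2. K is the midpoint of RS ⇒ K = (3, 1/2)
3. X lies on line HP with HX:XP = 1:5 ⇒ X = (0, 5/6)
2·[SKX] = -13/6, 2·[KUR] = 10/9
[SKX]:[KUR] = -13/6:10/9 = -39/20

[SKX]:[KUR] = -39/20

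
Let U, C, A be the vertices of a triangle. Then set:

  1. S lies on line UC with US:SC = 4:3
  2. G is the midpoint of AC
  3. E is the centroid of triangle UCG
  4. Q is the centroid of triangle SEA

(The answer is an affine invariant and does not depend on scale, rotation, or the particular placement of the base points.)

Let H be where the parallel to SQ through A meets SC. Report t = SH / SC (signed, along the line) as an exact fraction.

Set U = (0, 0), C = (1, 0), A = (0, 1); any affine frame gives the same invariant.
1. S lies on line UC with US:SC = 4:3 ⇒ S = (4/7, 0)
2. G is the midpoint of AC ⇒ G = (1/2, 1/2)
3. E is the centroid of triangle UCG ⇒ E = (1/2, 1/6)
4. Q is the centroid of triangle SEA ⇒ Q = (5/14, 7/18)
through A parallel to SQ: direction (-3/14, 7/18); meets SC at H = (27/49, 0)
H = S + t·(C−S) with t = -1/21

t = -1/21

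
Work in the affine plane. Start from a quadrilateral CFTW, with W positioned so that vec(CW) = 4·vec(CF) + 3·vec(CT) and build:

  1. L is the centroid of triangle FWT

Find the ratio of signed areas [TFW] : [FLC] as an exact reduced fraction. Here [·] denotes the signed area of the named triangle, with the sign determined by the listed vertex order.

Work in coordinates with C = (0, 0), F = (1, 0), T = (0, 1), W = (4, 3).
1. L is the centroid of triangle FWT ⇒ L = (5/3, 4/3)
2·[TFW] = 6, 2·[FLC] = 4/3
[TFW]:[FLC] = 6:4/3 = 9/2

[TFW]:[FLC] = 9/2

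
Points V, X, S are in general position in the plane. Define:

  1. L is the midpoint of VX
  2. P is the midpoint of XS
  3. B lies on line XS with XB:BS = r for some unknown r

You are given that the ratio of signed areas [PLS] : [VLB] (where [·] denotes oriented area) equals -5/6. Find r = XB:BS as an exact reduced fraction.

r = 3/2

Set V = (0, 0), X = (1, 0), S = (0, 1); any affine frame gives the same invariant.
1. L is the midpoint of VX ⇒ L = (1/2, 0)
2. P is the midpoint of XS ⇒ P = (1/2, 1/2)
3. With XB:BS = r, write λ = r/(r+1) so B = X + λ·(S−X); B is affine-linear in λ
Every point depending on B is an affine combination of B and λ-independent points, so each such coordinate is linear in λ; the λ² term in each signed area is a multiple of (S−X)×(S−X) = 0, so 2·[PLS] and 2·[VLB] are each linear in λ. Evaluating at λ=0 and λ=1:
  2·[PLS] = -1/4,   2·[VLB] = 1/2·λ
So [PLS]:[VLB] = (-1/4) / (1/2·λ). Setting this equal to -5/6:
  -1/4 = -5/6·(1/2·λ)  ⇒  λ = 3/5
Then r = λ/(1−λ) = (3/5)/(2/5) = 3/2. Check: with r = 3/2, B = (2/5, 3/5) and [PLS]:[VLB] = -5/6 as required.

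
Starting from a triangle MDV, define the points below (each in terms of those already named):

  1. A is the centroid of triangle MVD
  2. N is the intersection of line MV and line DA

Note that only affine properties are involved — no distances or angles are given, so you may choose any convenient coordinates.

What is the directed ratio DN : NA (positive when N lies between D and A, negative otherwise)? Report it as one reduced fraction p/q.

Assign M = (0, 0), D = (1, 0), V = (0, 1) — the answer is frame-independent, so this choice is without loss of generality.
1. A is the centroid of triangle MVD ⇒ A = (1/3, 1/3)
2. N is the intersection of line MV and line DA ⇒ N = (0, 1/2)
N = D + t·(A−D) with t = 3/2, so DN:NA = t:(1−t) = 3/2:-1/2

DN:NA = -3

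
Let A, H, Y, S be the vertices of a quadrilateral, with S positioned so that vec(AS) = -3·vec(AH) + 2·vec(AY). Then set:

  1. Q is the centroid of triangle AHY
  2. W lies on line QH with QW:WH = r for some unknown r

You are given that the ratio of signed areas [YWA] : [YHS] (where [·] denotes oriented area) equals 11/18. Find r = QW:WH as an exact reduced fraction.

Choose coordinates A = (0, 0), H = (1, 0), Y = (0, 1), S = (-3, 2).
1. Q is the centroid of triangle AHY ⇒ Q = (1/3, 1/3)
2. With QW:WH = r, write λ = r/(r+1) so W = Q + λ·(H−Q); W is affine-linear in λ
Every point depending on W is an affine combination of W and λ-independent points, so each such coordinate is linear in λ; the λ² term in each signed area is a multiple of (H−Q)×(H−Q) = 0, so 2·[YWA] and 2·[YHS] are each linear in λ. Evaluating at λ=0 and λ=1:
  2·[YWA] = -2/3·λ − 1/3,   2·[YHS] = -2
So [YWA]:[YHS] = (-2/3·λ − 1/3) / (-2). Setting this equal to 11/18:
  -2/3·λ − 1/3 = 11/18·(-2)  ⇒  λ = 4/3
Then r = λ/(1−λ) = (4/3)/(-1/3) = -4. Check: with r = -4, W = (11/9, -1/9) and [YWA]:[YHS] = 11/18 as required.

r = -4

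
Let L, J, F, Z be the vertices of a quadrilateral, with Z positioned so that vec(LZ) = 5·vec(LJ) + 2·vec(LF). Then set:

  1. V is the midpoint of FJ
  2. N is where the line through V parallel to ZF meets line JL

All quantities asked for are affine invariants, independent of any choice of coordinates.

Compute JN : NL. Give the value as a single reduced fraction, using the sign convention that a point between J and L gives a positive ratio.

JN:NL = -3/2

Set L = (0, 0), J = (1, 0), F = (0, 1), Z = (5, 2); any affine frame gives the same invariant.
1. V is the midpoint of FJ ⇒ V = (1/2, 1/2)
2. N is where the line through V parallel to ZF meets line JL ⇒ N = (-2, 0)
N = J + t·(L−J) with t = 3, so JN:NL = t:(1−t) = 3:-2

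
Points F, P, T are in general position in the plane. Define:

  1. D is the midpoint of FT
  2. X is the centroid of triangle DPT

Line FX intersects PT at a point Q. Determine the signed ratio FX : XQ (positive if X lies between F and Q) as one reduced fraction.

FX:XQ = 5

Assign F = (0, 0), P = (1, 0), T = (0, 1) — the answer is frame-independent, so this choice is without loss of generality.
1. D is the midpoint of FT ⇒ D = (0, 1/2)
2. X is the centroid of triangle DPT ⇒ X = (1/3, 1/2)
line FX meets PT at Q = (2/5, 3/5)
X = F + t·(Q−F) with t = 5/6, so FX:XQ = 5/6:1/6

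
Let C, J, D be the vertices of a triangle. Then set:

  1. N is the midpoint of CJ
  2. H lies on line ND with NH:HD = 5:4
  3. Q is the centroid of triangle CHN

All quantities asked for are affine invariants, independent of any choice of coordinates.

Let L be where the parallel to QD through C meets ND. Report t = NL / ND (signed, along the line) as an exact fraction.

Assign C = (0, 0), J = (1, 0), D = (0, 1) — the answer is frame-independent, so this choice is without loss of generality.
1. N is the midpoint of CJ ⇒ N = (1/2, 0)
2. H lies on line ND with NH:HD = 5:4 ⇒ H = (2/9, 5/9)
3. Q is the centroid of triangle CHN ⇒ Q = (13/54, 5/27)
through C parallel to QD: direction (-13/54, 22/27); meets ND at L = (-13/18, 22/9)
L = N + t·(D−N) with t = 22/9

t = 22/9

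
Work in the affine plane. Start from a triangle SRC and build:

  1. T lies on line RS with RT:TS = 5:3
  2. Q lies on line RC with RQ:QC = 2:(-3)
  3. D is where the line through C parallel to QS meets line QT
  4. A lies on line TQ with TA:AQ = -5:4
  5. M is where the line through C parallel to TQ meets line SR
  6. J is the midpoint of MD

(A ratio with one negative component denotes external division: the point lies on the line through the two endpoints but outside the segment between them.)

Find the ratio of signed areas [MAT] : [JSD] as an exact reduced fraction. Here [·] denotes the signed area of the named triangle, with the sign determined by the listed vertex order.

Choose coordinates S = (0, 0), R = (1, 0), C = (0, 1).
1. T lies on line RS with RT:TS = 5:3 ⇒ T = (3/8, 0)
2. Q lies on line RC with RQ:QC = 2:(-3) ⇒ Q = (3, -2)
3. D is where the line through C parallel to QS meets line QT ⇒ D = (-15/2, 6)
4. A lies on line TQ with TA:AQ = -5:4 ⇒ A = (27/2, -10)
5. M is where the line through C parallel to TQ meets line SR ⇒ M = (21/16, 0)
6. J is the midpoint of MD ⇒ J = (-99/32, 3)
2·[MAT] = -75/8, 2·[JSD] = -63/16
[MAT]:[JSD] = -75/8:-63/16 = 50/21

[MAT]:[JSD] = 50/21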